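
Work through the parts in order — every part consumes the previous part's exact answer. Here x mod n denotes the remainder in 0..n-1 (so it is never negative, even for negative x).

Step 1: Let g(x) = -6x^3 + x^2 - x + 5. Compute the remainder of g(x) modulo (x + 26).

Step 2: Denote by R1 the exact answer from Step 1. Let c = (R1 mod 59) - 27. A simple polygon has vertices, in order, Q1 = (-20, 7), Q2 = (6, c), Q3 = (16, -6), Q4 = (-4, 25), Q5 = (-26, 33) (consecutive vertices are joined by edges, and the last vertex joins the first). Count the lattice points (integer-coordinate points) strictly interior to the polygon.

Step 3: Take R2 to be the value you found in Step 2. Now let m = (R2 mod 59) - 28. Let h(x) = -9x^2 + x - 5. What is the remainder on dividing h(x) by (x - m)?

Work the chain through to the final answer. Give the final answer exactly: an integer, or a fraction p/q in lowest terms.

Step 1: remainder = value at the root: -6*(-26)^3 + 1*(-26)^2 - 1*(-26)^1 + 5 = (105456) + (676) + (26) + (5) = 106163; answer 106163
Step 2: R1 = 106163; c = -5; cross terms: (-20*-5 - 6*7)=58, (6*-6 - 16*-5)=44, (16*25 - -4*-6)=376, (-4*33 - -26*25)=518, (-26*7 - -20*33)=478; twice the area = |1474| = 1474; area = 737; boundary points = 2 + 1 + 1 + 2 + 2 = 8; strictly interior points = area - boundary/2 + 1 = 734; answer 734
Step 3: R2 = 734; m = -2; remainder = value at the root: -9*(-2)^2 + 1*(-2)^1 - 5 = (-36) + (-2) + (-5) = -43; answer -43

-43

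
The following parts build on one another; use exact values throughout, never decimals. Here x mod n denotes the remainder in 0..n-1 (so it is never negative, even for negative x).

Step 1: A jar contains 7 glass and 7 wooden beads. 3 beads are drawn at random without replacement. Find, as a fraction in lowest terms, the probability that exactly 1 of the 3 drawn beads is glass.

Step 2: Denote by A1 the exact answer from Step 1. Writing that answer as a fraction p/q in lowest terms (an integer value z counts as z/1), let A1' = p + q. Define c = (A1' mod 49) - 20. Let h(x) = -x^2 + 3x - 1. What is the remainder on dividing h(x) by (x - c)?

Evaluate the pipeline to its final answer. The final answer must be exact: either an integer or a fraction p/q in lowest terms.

-5

Step 1: total draws C(14,3) = 364; favorable C(7,1)*C(7,2) = 147; P = 21/52; answer 21/52
Step 2: A1 = 21/52; threaded value p + q = 73; c = 4; remainder = value at the root: -1*(4)^2 + 3*(4)^1 - 1 = (-16) + (12) + (-1) = -5; answer -5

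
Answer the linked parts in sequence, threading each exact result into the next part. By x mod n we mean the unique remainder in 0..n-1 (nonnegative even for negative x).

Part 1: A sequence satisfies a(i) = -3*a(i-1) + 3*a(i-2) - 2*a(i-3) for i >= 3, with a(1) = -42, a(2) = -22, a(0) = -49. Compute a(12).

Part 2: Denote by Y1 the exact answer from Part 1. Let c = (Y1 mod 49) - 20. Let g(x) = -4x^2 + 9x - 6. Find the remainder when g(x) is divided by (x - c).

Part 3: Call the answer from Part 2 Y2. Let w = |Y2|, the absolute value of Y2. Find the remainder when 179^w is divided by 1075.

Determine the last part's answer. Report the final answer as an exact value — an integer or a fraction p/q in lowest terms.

681

Part 1: a(3) = -3*(-22) + 3*(-42) - 2*(-49) = 38; iterating: a(3)=38, a(4)=-96, a(5)=446, a(6)=-1702, a(7)=6636, a(8)=-25906, a(9)=101030, a(10)=-394080, a(11)=1537142, a(12)=-5995726; answer -5995726
Part 2: Y1 = -5995726; c = -8; remainder = value at the root: -4*(-8)^2 + 9*(-8)^1 - 6 = (-256) + (-72) + (-6) = -334; answer -334
Part 3: Y2 = -334; w = 334; squarings mod 1075: 179^1=179, 179^2=866, 179^4=681, 179^8=436, 179^16=896, 179^32=866, 179^64=681, 179^128=436, 179^256=896; 179^334 = 179^2 * 179^4 * 179^8 * 179^64 * 179^256 = 681 (mod 1075); answer 681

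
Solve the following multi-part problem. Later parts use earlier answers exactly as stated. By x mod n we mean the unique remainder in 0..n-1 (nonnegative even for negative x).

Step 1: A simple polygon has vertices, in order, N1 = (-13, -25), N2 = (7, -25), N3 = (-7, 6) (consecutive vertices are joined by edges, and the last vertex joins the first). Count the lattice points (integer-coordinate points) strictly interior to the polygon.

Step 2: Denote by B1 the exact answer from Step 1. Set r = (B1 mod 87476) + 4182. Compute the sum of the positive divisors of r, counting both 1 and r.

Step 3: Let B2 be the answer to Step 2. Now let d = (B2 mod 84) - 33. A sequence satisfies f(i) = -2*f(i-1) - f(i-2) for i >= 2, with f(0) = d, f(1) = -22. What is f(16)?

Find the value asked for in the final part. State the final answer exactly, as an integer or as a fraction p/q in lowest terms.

847

Step 1: cross terms: (-13*-25 - 7*-25)=500, (7*6 - -7*-25)=-133, (-7*-25 - -13*6)=253; twice the area = |620| = 620; area = 310; boundary points = 20 + 1 + 1 = 22; strictly interior points = area - boundary/2 + 1 = 300; answer 300
Step 2: B1 = 300; r = 4482; 4482 = 2 * 3^3 * 83; sigma = (1 + 2) * (1 + 3 + 9 + 27) * (1 + 83) = 3 * 40 * 84 = 10080; answer 10080
Step 3: B2 = 10080; d = -33; f(2) = -2*(-22) - 1*(-33) = 77; iterating: f(2)=77, f(3)=-132, f(4)=187, f(5)=-242, f(6)=297, f(7)=-352, f(8)=407, f(9)=-462, f(10)=517, f(11)=-572, f(12)=627, f(13)=-682, f(14)=737, f(15)=-792, f(16)=847; answer 847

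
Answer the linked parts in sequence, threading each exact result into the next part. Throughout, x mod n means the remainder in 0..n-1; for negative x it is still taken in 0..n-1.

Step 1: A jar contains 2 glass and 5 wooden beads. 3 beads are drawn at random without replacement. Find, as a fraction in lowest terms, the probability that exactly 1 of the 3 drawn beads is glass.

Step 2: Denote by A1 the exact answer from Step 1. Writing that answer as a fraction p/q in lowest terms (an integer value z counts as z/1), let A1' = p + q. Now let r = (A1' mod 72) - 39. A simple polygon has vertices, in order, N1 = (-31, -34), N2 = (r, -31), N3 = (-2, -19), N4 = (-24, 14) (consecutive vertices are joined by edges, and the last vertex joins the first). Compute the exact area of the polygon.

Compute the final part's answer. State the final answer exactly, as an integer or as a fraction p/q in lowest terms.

Step 1: total draws C(7,3) = 35; favorable C(2,1)*C(5,2) = 20; P = 4/7; answer 4/7
Step 2: A1 = 4/7; threaded value p + q = 11; r = -28; cross terms: (-31*-31 - -28*-34)=9, (-28*-19 - -2*-31)=470, (-2*14 - -24*-19)=-484, (-24*-34 - -31*14)=1250; twice the area = |1245| = 1245; area = 1245/2; answer 1245/2

1245/2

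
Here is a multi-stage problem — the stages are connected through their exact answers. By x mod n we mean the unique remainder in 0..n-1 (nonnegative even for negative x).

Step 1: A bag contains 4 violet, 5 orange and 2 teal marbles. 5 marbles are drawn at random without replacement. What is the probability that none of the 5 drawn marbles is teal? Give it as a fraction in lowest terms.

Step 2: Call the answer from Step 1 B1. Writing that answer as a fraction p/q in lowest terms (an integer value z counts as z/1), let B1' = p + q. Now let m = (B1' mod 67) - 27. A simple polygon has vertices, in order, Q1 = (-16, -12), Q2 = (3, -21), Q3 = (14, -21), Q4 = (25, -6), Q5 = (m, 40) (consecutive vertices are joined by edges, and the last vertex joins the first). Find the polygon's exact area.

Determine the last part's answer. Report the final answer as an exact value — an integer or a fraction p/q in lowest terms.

Step 1: total draws C(11,5) = 462; favorable C(9,5) = 126; P = 3/11; answer 3/11
Step 2: B1 = 3/11; threaded value p + q = 14; m = -13; cross terms: (-16*-21 - 3*-12)=372, (3*-21 - 14*-21)=231, (14*-6 - 25*-21)=441, (25*40 - -13*-6)=922, (-13*-12 - -16*40)=796; twice the area = |2762| = 2762; area = 1381; answer 1381

1381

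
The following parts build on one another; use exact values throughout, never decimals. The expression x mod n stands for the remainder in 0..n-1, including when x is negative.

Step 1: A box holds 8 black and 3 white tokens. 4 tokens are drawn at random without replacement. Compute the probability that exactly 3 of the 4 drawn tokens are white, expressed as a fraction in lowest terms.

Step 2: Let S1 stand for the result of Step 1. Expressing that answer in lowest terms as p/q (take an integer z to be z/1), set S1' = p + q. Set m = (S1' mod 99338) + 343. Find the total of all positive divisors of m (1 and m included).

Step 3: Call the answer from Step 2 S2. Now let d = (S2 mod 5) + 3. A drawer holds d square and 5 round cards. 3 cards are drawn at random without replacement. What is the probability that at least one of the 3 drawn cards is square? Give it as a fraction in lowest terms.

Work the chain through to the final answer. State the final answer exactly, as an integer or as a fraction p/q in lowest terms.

Step 1: total draws C(11,4) = 330; favorable C(3,3)*C(8,1) = 8; P = 4/165; answer 4/165
Step 2: S1 = 4/165; threaded value p + q = 169; m = 512; 512 = 2^9; sigma = (1 + 2 + 4 + 8 + 16 + 32 + 64 + 128 + 256 + 512) = 1023; answer 1023
Step 3: S2 = 1023; d = 6; total draws C(11,3) = 165; complement C(5,3) = 10; favorable 165 - 10 = 155; P = 31/33; answer 31/33

31/33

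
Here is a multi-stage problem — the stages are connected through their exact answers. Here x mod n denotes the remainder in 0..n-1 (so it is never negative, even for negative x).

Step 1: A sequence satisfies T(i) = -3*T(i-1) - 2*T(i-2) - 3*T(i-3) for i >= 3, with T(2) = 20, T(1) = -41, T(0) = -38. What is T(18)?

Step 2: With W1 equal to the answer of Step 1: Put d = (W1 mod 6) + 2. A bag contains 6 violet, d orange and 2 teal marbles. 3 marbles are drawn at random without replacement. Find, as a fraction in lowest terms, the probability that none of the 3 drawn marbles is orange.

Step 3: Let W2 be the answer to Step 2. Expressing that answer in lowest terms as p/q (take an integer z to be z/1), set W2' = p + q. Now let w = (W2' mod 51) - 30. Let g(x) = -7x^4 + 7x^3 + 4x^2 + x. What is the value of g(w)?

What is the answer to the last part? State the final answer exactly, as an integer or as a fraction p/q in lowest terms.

Step 1: T(3) = -3*(20) - 2*(-41) - 3*(-38) = 136; iterating: T(3)=136, T(4)=-325, T(5)=643, T(6)=-1687, T(7)=4750, T(8)=-12805, T(9)=33976, T(10)=-90568, T(11)=242167, T(12)=-647293, T(13)=1729249, T(14)=-4619662, T(15)=12342367, T(16)=-32975524, T(17)=88100824, T(18)=-235378525; answer -235378525
Step 2: W1 = -235378525; d = 7; total draws C(15,3) = 455; favorable C(8,3) = 56; P = 8/65; answer 8/65
Step 3: W2 = 8/65; threaded value p + q = 73; w = -8; -7*(-8)^4 + 7*(-8)^3 + 4*(-8)^2 + 1*(-8)^1 = (-28672) + (-3584) + (256) + (-8) = -32008; answer -32008

-32008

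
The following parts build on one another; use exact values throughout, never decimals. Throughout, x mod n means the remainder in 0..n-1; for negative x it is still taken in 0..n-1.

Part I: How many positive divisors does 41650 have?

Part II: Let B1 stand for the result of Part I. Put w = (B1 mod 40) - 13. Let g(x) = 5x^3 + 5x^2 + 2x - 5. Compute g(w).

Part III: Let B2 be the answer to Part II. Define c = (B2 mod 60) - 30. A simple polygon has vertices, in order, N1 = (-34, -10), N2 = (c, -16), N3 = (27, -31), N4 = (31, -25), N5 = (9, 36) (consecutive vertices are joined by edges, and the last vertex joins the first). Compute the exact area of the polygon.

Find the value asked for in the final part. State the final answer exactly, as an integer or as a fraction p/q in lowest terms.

Part I: 41650 = 2 * 5^2 * 7^2 * 17; number of divisors = (1+1) * (2+1) * (2+1) * (1+1) = 36; answer 36
Part II: B1 = 36; w = 23; 5*(23)^3 + 5*(23)^2 + 2*(23)^1 - 5 = (60835) + (2645) + (46) + (-5) = 63521; answer 63521
Part III: B2 = 63521; c = 11; cross terms: (-34*-16 - 11*-10)=654, (11*-31 - 27*-16)=91, (27*-25 - 31*-31)=286, (31*36 - 9*-25)=1341, (9*-10 - -34*36)=1134; twice the area = |3506| = 3506; area = 1753; answer 1753

1753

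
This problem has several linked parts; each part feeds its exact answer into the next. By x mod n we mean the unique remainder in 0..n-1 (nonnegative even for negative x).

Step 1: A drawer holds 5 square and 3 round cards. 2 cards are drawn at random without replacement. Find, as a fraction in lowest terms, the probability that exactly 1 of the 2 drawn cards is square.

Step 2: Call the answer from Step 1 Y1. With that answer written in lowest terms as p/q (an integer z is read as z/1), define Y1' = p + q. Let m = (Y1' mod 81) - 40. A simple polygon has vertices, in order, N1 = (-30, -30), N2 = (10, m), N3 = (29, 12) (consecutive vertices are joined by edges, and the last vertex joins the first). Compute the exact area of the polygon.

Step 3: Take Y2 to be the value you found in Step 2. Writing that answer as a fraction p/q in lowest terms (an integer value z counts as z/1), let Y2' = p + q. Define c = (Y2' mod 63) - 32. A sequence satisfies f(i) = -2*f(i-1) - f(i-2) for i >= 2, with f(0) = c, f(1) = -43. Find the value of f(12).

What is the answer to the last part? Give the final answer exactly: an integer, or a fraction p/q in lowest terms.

Step 1: total draws C(8,2) = 28; favorable C(5,1)*C(3,1) = 15; P = 15/28; answer 15/28
Step 2: Y1 = 15/28; threaded value p + q = 43; m = 3; cross terms: (-30*3 - 10*-30)=210, (10*12 - 29*3)=33, (29*-30 - -30*12)=-510; twice the area = |-267| = 267; area = 267/2; answer 267/2
Step 3: Y2 = 267/2; threaded value p + q = 269; c = -15; f(2) = -2*(-43) - 1*(-15) = 101; iterating: f(2)=101, f(3)=-159, f(4)=217, f(5)=-275, f(6)=333, f(7)=-391, f(8)=449, f(9)=-507, f(10)=565, f(11)=-623, f(12)=681; answer 681

681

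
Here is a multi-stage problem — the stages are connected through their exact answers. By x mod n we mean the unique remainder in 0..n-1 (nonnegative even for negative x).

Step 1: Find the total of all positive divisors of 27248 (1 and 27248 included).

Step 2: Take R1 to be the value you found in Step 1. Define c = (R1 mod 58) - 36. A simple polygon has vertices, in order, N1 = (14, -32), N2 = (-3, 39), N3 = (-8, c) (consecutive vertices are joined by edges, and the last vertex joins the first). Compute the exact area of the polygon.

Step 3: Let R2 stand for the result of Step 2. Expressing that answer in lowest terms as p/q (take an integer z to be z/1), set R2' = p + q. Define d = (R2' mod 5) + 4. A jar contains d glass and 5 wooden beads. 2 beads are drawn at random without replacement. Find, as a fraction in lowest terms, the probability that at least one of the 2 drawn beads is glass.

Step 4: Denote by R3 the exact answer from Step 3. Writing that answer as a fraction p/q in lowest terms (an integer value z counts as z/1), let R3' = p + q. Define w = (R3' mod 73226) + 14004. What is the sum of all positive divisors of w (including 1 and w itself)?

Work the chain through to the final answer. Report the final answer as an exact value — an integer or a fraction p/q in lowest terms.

Step 1: 27248 = 2^4 * 13 * 131; sigma = (1 + 2 + 4 + 8 + 16) * (1 + 13) * (1 + 131) = 31 * 14 * 132 = 57288; answer 57288
Step 2: R1 = 57288; c = 6; cross terms: (14*39 - -3*-32)=450, (-3*6 - -8*39)=294, (-8*-32 - 14*6)=172; twice the area = |916| = 916; area = 458; answer 458
Step 3: R2 = 458; threaded value p + q = 459; d = 8; total draws C(13,2) = 78; complement C(5,2) = 10; favorable 78 - 10 = 68; P = 34/39; answer 34/39
Step 4: R3 = 34/39; threaded value p + q = 73; w = 14077; 14077 = 7 * 2011; sigma = (1 + 7) * (1 + 2011) = 8 * 2012 = 16096; answer 16096

16096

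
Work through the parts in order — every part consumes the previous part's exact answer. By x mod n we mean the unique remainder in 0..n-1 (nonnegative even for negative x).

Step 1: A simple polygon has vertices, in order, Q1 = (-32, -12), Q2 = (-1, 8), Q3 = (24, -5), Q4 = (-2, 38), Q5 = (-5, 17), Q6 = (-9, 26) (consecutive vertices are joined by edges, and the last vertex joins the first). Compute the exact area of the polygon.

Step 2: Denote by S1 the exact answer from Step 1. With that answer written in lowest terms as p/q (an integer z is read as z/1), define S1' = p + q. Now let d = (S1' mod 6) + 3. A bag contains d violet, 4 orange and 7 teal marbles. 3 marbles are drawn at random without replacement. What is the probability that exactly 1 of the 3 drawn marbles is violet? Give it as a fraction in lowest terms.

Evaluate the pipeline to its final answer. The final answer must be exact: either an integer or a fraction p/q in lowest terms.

Step 1: cross terms: (-32*8 - -1*-12)=-268, (-1*-5 - 24*8)=-187, (24*38 - -2*-5)=902, (-2*17 - -5*38)=156, (-5*26 - -9*17)=23, (-9*-12 - -32*26)=940; twice the area = |1566| = 1566; area = 783; answer 783
Step 2: S1 = 783; threaded value p + q = 784; d = 7; total draws C(18,3) = 816; favorable C(7,1)*C(11,2) = 385; P = 385/816; answer 385/816

385/816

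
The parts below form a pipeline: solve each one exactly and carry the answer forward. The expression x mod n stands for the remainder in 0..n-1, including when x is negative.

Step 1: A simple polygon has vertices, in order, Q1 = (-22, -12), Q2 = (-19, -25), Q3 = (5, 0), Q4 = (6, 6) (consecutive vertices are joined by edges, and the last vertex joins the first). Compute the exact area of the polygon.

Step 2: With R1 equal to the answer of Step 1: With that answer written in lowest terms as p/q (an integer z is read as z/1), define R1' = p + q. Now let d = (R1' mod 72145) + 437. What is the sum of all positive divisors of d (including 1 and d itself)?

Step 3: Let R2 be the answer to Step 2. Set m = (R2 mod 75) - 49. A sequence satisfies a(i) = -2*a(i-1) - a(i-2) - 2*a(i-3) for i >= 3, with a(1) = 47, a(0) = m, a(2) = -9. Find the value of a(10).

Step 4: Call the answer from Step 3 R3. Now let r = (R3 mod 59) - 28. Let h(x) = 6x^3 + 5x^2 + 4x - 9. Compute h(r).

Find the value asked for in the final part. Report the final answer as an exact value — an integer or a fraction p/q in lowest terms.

Step 1: cross terms: (-22*-25 - -19*-12)=322, (-19*0 - 5*-25)=125, (5*6 - 6*0)=30, (6*-12 - -22*6)=60; twice the area = |537| = 537; area = 537/2; answer 537/2
Step 2: R1 = 537/2; threaded value p + q = 539; d = 976; 976 = 2^4 * 61; sigma = (1 + 2 + 4 + 8 + 16) * (1 + 61) = 31 * 62 = 1922; answer 1922
Step 3: R2 = 1922; m = -2; a(3) = -2*(-9) - 1*(47) - 2*(-2) = -25; iterating: a(3)=-25, a(4)=-35, a(5)=113, a(6)=-141, a(7)=239, a(8)=-563, a(9)=1169, a(10)=-2253; answer -2253
Step 4: R3 = -2253; r = 20; 6*(20)^3 + 5*(20)^2 + 4*(20)^1 - 9 = (48000) + (2000) + (80) + (-9) = 50071; answer 50071

50071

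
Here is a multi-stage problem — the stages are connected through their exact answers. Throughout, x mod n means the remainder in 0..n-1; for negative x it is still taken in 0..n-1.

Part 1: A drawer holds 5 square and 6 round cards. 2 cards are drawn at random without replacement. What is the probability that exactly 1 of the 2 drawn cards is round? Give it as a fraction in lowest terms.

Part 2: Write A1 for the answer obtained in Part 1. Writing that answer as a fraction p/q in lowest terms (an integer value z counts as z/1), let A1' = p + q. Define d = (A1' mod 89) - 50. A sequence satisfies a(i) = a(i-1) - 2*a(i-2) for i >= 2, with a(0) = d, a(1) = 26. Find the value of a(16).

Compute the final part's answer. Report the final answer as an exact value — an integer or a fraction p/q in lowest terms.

Part 1: total draws C(11,2) = 55; favorable C(6,1)*C(5,1) = 30; P = 6/11; answer 6/11
Part 2: A1 = 6/11; threaded value p + q = 17; d = -33; a(2) = 1*(26) - 2*(-33) = 92; iterating: a(2)=92, a(3)=40, a(4)=-144, a(5)=-224, a(6)=64, a(7)=512, a(8)=384, a(9)=-640, a(10)=-1408, a(11)=-128, a(12)=2688, a(13)=2944, a(14)=-2432, a(15)=-8320, a(16)=-3456; answer -3456

-3456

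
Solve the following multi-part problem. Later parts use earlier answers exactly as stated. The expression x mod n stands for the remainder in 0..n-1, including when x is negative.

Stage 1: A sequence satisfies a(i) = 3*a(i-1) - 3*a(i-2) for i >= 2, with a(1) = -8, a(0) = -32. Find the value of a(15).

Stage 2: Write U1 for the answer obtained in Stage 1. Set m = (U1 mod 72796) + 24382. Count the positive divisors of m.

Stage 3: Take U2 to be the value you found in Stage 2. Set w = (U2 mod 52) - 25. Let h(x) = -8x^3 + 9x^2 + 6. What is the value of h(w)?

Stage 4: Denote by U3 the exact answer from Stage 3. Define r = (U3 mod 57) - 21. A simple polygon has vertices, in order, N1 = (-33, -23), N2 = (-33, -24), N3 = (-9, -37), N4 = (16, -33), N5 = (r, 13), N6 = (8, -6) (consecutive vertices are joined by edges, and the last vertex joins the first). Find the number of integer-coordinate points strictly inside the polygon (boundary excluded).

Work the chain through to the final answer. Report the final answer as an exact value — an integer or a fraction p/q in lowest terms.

998

Stage 1: a(2) = 3*(-8) - 3*(-32) = 72; iterating: a(2)=72, a(3)=240, a(4)=504, a(5)=792, a(6)=864, a(7)=216, a(8)=-1944, a(9)=-6480, a(10)=-13608, a(11)=-21384, a(12)=-23328, a(13)=-5832, a(14)=52488, a(15)=174960; answer 174960
Stage 2: U1 = 174960; m = 53750; 53750 = 2 * 5^4 * 43; number of divisors = (1+1) * (4+1) * (1+1) = 20; answer 20
Stage 3: U2 = 20; w = -5; -8*(-5)^3 + 9*(-5)^2 + 6 = (1000) + (225) + (6) = 1231; answer 1231
Stage 4: U3 = 1231; r = 13; cross terms: (-33*-24 - -33*-23)=33, (-33*-37 - -9*-24)=1005, (-9*-33 - 16*-37)=889, (16*13 - 13*-33)=637, (13*-6 - 8*13)=-182, (8*-23 - -33*-6)=-382; twice the area = |2000| = 2000; area = 1000; boundary points = 1 + 1 + 1 + 1 + 1 + 1 = 6; strictly interior points = area - boundary/2 + 1 = 998; answer 998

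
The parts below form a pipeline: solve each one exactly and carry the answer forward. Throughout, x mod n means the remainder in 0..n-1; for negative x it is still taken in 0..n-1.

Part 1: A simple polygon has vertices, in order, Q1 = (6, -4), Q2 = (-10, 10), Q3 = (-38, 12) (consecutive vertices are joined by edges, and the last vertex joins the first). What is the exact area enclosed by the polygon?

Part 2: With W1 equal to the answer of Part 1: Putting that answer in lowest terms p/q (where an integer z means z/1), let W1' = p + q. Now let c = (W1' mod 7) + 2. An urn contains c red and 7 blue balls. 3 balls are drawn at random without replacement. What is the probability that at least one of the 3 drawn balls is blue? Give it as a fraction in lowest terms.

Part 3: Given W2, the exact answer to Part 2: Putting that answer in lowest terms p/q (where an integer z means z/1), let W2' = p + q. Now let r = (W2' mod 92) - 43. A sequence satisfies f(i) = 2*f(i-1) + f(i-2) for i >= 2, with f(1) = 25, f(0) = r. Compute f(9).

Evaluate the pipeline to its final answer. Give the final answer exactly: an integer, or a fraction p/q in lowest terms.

19321

Part 1: cross terms: (6*10 - -10*-4)=20, (-10*12 - -38*10)=260, (-38*-4 - 6*12)=80; twice the area = |360| = 360; area = 180; answer 180
Part 2: W1 = 180; threaded value p + q = 181; c = 8; total draws C(15,3) = 455; complement C(8,3) = 56; favorable 455 - 56 = 399; P = 57/65; answer 57/65
Part 3: W2 = 57/65; threaded value p + q = 122; r = -13; f(2) = 2*(25) + 1*(-13) = 37; iterating: f(2)=37, f(3)=99, f(4)=235, f(5)=569, f(6)=1373, f(7)=3315, f(8)=8003, f(9)=19321; answer 19321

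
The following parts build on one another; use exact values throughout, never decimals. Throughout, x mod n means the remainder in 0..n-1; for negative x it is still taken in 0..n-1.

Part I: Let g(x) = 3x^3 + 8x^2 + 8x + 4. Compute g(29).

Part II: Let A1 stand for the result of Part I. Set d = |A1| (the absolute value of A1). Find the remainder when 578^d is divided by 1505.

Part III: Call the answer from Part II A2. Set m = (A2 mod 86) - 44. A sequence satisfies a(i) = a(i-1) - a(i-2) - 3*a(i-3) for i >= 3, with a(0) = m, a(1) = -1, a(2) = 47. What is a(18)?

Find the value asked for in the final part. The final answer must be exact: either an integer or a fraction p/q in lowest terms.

Part I: 3*(29)^3 + 8*(29)^2 + 8*(29)^1 + 4 = (73167) + (6728) + (232) + (4) = 80131; answer 80131
Part II: A1 = 80131; d = 80131; squarings mod 1505: 578^1=578, 578^2=1479, 578^4=676, 578^8=961, 578^16=956, 578^32=401, 578^64=1271, 578^128=576, 578^256=676, 578^512=961, 578^1024=956, 578^2048=401, 578^4096=1271, 578^8192=576, 578^16384=676, 578^32768=961, 578^65536=956; 578^80131 = 578^1 * 578^2 * 578^256 * 578^2048 * 578^4096 * 578^8192 * 578^65536 = 592 (mod 1505); answer 592
Part III: A2 = 592; m = 32; a(3) = 1*(47) - 1*(-1) - 3*(32) = -48; iterating: a(3)=-48, a(4)=-92, a(5)=-185, a(6)=51, a(7)=512, a(8)=1016, a(9)=351, a(10)=-2201, a(11)=-5600, a(12)=-4452, a(13)=7751, a(14)=29003, a(15)=34608, a(16)=-17648, a(17)=-139265, a(18)=-225441; answer -225441

-225441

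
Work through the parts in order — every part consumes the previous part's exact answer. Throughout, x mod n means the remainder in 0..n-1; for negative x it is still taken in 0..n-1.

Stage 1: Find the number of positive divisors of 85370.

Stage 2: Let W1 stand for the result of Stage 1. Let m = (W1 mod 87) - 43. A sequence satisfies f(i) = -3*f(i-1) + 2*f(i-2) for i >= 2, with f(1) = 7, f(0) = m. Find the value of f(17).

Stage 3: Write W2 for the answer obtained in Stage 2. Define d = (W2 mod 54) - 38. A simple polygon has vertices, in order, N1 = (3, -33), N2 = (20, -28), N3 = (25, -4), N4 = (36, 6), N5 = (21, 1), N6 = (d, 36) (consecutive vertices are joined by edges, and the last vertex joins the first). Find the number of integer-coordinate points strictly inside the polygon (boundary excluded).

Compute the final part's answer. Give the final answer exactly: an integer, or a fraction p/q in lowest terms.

831

Stage 1: 85370 = 2 * 5 * 8537; number of divisors = (1+1) * (1+1) * (1+1) = 8; answer 8
Stage 2: W1 = 8; m = -35; f(2) = -3*(7) + 2*(-35) = -91; iterating: f(2)=-91, f(3)=287, f(4)=-1043, f(5)=3703, f(6)=-13195, f(7)=46991, f(8)=-167363, f(9)=596071, f(10)=-2122939, f(11)=7560959, f(12)=-26928755, f(13)=95908183, f(14)=-341582059, f(15)=1216562543, f(16)=-4332851747, f(17)=15431680327; answer 15431680327
Stage 3: W2 = 15431680327; d = 11; cross terms: (3*-28 - 20*-33)=576, (20*-4 - 25*-28)=620, (25*6 - 36*-4)=294, (36*1 - 21*6)=-90, (21*36 - 11*1)=745, (11*-33 - 3*36)=-471; twice the area = |1674| = 1674; area = 837; boundary points = 1 + 1 + 1 + 5 + 5 + 1 = 14; strictly interior points = area - boundary/2 + 1 = 831; answer 831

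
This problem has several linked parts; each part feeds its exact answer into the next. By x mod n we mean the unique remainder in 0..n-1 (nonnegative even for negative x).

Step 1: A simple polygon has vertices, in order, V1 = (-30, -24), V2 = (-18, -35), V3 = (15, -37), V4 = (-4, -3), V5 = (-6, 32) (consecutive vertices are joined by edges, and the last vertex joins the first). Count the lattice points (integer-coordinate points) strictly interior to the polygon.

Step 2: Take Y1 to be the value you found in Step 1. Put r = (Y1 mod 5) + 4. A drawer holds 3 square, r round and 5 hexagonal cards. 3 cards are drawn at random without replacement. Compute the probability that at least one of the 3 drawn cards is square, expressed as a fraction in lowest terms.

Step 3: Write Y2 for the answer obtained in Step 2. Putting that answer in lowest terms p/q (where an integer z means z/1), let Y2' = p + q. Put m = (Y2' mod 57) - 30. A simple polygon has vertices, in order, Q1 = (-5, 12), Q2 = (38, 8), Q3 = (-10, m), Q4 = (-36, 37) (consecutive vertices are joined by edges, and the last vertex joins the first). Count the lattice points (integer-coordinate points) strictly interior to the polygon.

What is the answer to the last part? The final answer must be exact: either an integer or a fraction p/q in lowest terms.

217

Step 1: cross terms: (-30*-35 - -18*-24)=618, (-18*-37 - 15*-35)=1191, (15*-3 - -4*-37)=-193, (-4*32 - -6*-3)=-146, (-6*-24 - -30*32)=1104; twice the area = |2574| = 2574; area = 1287; boundary points = 1 + 1 + 1 + 1 + 8 = 12; strictly interior points = area - boundary/2 + 1 = 1282; answer 1282
Step 2: Y1 = 1282; r = 6; total draws C(14,3) = 364; complement C(11,3) = 165; favorable 364 - 165 = 199; P = 199/364; answer 199/364
Step 3: Y2 = 199/364; threaded value p + q = 563; m = 20; cross terms: (-5*8 - 38*12)=-496, (38*20 - -10*8)=840, (-10*37 - -36*20)=350, (-36*12 - -5*37)=-247; twice the area = |447| = 447; area = 447/2; boundary points = 1 + 12 + 1 + 1 = 15; strictly interior points = area - boundary/2 + 1 = 217; answer 217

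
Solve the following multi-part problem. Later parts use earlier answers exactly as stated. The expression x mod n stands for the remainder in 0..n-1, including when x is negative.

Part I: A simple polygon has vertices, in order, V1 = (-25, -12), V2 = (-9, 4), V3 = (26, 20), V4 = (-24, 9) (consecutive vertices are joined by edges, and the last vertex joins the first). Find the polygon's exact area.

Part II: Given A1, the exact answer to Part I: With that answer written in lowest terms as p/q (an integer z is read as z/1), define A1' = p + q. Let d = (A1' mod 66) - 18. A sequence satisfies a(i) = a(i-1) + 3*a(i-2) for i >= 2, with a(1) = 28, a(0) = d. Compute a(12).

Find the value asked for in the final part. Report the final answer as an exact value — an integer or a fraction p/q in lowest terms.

116137

Part I: cross terms: (-25*4 - -9*-12)=-208, (-9*20 - 26*4)=-284, (26*9 - -24*20)=714, (-24*-12 - -25*9)=513; twice the area = |735| = 735; area = 735/2; answer 735/2
Part II: A1 = 735/2; threaded value p + q = 737; d = -7; a(2) = 1*(28) + 3*(-7) = 7; iterating: a(2)=7, a(3)=91, a(4)=112, a(5)=385, a(6)=721, a(7)=1876, a(8)=4039, a(9)=9667, a(10)=21784, a(11)=50785, a(12)=116137; answer 116137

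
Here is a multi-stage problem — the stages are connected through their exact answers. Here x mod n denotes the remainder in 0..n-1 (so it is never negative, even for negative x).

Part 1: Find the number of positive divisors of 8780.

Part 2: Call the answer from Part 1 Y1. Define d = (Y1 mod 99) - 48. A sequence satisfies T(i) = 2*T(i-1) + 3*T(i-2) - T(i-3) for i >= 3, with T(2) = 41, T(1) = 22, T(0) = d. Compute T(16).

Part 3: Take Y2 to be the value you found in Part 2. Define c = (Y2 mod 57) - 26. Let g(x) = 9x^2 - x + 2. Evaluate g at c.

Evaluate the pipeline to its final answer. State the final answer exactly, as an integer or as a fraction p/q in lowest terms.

Part 1: 8780 = 2^2 * 5 * 439; number of divisors = (2+1) * (1+1) * (1+1) = 12; answer 12
Part 2: Y1 = 12; d = -36; T(3) = 2*(41) + 3*(22) - 1*(-36) = 184; iterating: T(3)=184, T(4)=469, T(5)=1449, T(6)=4121, T(7)=12120, T(8)=35154, T(9)=102547, T(10)=298436, T(11)=869359, T(12)=2531479, T(13)=7372599, T(14)=21470276, T(15)=62526870, T(16)=182091969; answer 182091969
Part 3: Y2 = 182091969; c = 28; 9*(28)^2 - 1*(28)^1 + 2 = (7056) + (-28) + (2) = 7030; answer 7030

7030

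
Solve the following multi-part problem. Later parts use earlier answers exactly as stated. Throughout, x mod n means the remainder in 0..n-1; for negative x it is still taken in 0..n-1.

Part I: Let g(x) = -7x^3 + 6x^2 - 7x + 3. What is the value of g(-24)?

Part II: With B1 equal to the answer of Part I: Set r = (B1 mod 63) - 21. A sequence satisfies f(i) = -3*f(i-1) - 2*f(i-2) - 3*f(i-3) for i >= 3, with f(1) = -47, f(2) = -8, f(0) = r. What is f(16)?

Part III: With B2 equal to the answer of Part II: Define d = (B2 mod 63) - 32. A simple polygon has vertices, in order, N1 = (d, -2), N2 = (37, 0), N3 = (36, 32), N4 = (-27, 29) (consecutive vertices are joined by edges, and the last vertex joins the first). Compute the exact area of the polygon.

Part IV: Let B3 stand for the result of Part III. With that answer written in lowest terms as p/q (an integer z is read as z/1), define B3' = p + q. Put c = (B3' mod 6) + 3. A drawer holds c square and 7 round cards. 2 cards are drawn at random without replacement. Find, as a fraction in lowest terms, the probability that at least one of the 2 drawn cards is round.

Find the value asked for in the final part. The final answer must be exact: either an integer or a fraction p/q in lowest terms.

Part I: -7*(-24)^3 + 6*(-24)^2 - 7*(-24)^1 + 3 = (96768) + (3456) + (168) + (3) = 100395; answer 100395
Part II: B1 = 100395; r = 15; f(3) = -3*(-8) - 2*(-47) - 3*(15) = 73; iterating: f(3)=73, f(4)=-62, f(5)=64, f(6)=-287, f(7)=919, f(8)=-2375, f(9)=6148, f(10)=-16451, f(11)=44182, f(12)=-118088, f(13)=315253, f(14)=-842129, f(15)=2250145, f(16)=-6011936; answer -6011936
Part III: B2 = -6011936; d = -4; cross terms: (-4*0 - 37*-2)=74, (37*32 - 36*0)=1184, (36*29 - -27*32)=1908, (-27*-2 - -4*29)=170; twice the area = |3336| = 3336; area = 1668; answer 1668
Part IV: B3 = 1668; threaded value p + q = 1669; c = 4; total draws C(11,2) = 55; complement C(4,2) = 6; favorable 55 - 6 = 49; P = 49/55; answer 49/55

49/55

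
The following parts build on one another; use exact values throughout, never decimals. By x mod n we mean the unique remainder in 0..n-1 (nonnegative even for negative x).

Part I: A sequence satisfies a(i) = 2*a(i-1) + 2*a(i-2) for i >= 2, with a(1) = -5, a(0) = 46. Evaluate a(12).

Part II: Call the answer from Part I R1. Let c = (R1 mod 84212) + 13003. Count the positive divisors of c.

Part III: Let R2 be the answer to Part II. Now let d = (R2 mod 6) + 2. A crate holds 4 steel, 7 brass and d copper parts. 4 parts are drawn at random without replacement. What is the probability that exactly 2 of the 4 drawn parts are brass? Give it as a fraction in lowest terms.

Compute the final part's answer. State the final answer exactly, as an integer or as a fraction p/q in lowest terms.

Part I: a(2) = 2*(-5) + 2*(46) = 82; iterating: a(2)=82, a(3)=154, a(4)=472, a(5)=1252, a(6)=3448, a(7)=9400, a(8)=25696, a(9)=70192, a(10)=191776, a(11)=523936, a(12)=1431424; answer 1431424
Part II: R1 = 1431424; c = 97035; 97035 = 3 * 5 * 6469; number of divisors = (1+1) * (1+1) * (1+1) = 8; answer 8
Part III: R2 = 8; d = 4; total draws C(15,4) = 1365; favorable C(7,2)*C(8,2) = 588; P = 28/65; answer 28/65

28/65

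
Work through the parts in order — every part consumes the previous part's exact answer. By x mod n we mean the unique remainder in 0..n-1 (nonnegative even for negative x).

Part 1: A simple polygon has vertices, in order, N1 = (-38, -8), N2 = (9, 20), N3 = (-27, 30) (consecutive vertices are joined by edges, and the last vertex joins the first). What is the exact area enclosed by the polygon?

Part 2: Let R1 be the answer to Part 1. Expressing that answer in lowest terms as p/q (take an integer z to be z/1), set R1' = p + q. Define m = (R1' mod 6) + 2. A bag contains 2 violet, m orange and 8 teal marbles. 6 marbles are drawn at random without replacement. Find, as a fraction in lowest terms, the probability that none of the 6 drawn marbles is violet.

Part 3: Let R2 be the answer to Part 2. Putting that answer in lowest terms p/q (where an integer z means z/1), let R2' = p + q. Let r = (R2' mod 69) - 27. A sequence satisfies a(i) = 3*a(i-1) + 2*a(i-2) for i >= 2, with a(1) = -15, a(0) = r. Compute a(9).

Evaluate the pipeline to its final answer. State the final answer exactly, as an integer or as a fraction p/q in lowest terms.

Part 1: cross terms: (-38*20 - 9*-8)=-688, (9*30 - -27*20)=810, (-27*-8 - -38*30)=1356; twice the area = |1478| = 1478; area = 739; answer 739
Part 2: R1 = 739; threaded value p + q = 740; m = 4; total draws C(14,6) = 3003; favorable C(12,6) = 924; P = 4/13; answer 4/13
Part 3: R2 = 4/13; threaded value p + q = 17; r = -10; a(2) = 3*(-15) + 2*(-10) = -65; iterating: a(2)=-65, a(3)=-225, a(4)=-805, a(5)=-2865, a(6)=-10205, a(7)=-36345, a(8)=-129445, a(9)=-461025; answer -461025

-461025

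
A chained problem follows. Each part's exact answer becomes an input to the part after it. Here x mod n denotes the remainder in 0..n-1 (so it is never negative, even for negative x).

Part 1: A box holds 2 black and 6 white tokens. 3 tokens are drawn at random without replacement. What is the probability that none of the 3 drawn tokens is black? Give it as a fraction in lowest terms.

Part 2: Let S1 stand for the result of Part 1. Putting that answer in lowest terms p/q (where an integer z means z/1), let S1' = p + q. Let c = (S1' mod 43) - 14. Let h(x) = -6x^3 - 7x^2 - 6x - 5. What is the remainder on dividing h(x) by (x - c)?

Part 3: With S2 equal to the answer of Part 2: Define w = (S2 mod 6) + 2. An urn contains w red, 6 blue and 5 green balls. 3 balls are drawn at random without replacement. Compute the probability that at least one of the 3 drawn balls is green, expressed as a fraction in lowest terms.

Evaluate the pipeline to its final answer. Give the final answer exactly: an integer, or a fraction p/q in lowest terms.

115/143

Part 1: total draws C(8,3) = 56; favorable C(6,3) = 20; P = 5/14; answer 5/14
Part 2: S1 = 5/14; threaded value p + q = 19; c = 5; remainder = value at the root: -6*(5)^3 - 7*(5)^2 - 6*(5)^1 - 5 = (-750) + (-175) + (-30) + (-5) = -960; answer -960
Part 3: S2 = -960; w = 2; total draws C(13,3) = 286; complement C(8,3) = 56; favorable 286 - 56 = 230; P = 115/143; answer 115/143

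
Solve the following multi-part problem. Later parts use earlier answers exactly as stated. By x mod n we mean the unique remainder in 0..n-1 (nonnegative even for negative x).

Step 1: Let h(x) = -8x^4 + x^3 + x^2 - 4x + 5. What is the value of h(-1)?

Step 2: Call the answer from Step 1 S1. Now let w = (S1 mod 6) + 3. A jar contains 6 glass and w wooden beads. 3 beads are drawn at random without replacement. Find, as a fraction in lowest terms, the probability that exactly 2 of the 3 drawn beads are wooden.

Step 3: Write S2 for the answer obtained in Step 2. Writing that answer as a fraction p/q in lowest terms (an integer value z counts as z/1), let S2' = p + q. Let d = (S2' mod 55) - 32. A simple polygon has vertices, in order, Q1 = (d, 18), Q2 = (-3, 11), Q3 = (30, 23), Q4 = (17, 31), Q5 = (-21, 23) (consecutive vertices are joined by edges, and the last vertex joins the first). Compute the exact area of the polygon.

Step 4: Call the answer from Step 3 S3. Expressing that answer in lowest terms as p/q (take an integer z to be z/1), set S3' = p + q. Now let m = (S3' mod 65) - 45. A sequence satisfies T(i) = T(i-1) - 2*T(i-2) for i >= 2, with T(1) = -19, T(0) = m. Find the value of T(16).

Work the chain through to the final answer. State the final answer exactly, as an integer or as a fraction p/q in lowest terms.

Step 1: -8*(-1)^4 + 1*(-1)^3 + 1*(-1)^2 - 4*(-1)^1 + 5 = (-8) + (-1) + (1) + (4) + (5) = 1; answer 1
Step 2: S1 = 1; w = 4; total draws C(10,3) = 120; favorable C(4,2)*C(6,1) = 36; P = 3/10; answer 3/10
Step 3: S2 = 3/10; threaded value p + q = 13; d = -19; cross terms: (-19*11 - -3*18)=-155, (-3*23 - 30*11)=-399, (30*31 - 17*23)=539, (17*23 - -21*31)=1042, (-21*18 - -19*23)=59; twice the area = |1086| = 1086; area = 543; answer 543
Step 4: S3 = 543; threaded value p + q = 544; m = -21; T(2) = 1*(-19) - 2*(-21) = 23; iterating: T(2)=23, T(3)=61, T(4)=15, T(5)=-107, T(6)=-137, T(7)=77, T(8)=351, T(9)=197, T(10)=-505, T(11)=-899, T(12)=111, T(13)=1909, T(14)=1687, T(15)=-2131, T(16)=-5505; answer -5505

-5505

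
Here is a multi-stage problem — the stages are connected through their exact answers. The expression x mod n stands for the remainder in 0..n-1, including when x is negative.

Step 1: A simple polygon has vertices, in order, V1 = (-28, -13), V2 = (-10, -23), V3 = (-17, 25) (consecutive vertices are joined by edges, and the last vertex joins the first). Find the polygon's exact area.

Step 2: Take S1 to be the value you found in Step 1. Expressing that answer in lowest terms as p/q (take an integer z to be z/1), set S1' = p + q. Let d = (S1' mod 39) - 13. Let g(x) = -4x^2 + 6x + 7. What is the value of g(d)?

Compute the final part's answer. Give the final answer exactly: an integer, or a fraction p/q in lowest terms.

-123

Step 1: cross terms: (-28*-23 - -10*-13)=514, (-10*25 - -17*-23)=-641, (-17*-13 - -28*25)=921; twice the area = |794| = 794; area = 397; answer 397
Step 2: S1 = 397; threaded value p + q = 398; d = -5; -4*(-5)^2 + 6*(-5)^1 + 7 = (-100) + (-30) + (7) = -123; answer -123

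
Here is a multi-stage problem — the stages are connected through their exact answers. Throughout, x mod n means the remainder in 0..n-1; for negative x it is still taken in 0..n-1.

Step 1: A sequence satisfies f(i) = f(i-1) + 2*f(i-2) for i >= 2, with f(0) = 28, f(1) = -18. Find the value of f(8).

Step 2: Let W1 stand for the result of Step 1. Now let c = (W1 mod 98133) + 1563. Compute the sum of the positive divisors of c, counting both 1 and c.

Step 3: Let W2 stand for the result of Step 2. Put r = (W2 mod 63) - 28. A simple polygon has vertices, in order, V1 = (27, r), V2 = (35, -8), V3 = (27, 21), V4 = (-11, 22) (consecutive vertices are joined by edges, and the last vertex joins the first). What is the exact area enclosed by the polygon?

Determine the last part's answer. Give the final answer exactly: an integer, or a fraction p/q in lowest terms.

Step 1: f(2) = 1*(-18) + 2*(28) = 38; iterating: f(2)=38, f(3)=2, f(4)=78, f(5)=82, f(6)=238, f(7)=402, f(8)=878; answer 878
Step 2: W1 = 878; c = 2441; 2441 is prime, so its only divisors are 1 and 2441; sigma = 1 + 2441 = 2442; answer 2442
Step 3: W2 = 2442; r = 20; cross terms: (27*-8 - 35*20)=-916, (35*21 - 27*-8)=951, (27*22 - -11*21)=825, (-11*20 - 27*22)=-814; twice the area = |46| = 46; area = 23; answer 23

23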